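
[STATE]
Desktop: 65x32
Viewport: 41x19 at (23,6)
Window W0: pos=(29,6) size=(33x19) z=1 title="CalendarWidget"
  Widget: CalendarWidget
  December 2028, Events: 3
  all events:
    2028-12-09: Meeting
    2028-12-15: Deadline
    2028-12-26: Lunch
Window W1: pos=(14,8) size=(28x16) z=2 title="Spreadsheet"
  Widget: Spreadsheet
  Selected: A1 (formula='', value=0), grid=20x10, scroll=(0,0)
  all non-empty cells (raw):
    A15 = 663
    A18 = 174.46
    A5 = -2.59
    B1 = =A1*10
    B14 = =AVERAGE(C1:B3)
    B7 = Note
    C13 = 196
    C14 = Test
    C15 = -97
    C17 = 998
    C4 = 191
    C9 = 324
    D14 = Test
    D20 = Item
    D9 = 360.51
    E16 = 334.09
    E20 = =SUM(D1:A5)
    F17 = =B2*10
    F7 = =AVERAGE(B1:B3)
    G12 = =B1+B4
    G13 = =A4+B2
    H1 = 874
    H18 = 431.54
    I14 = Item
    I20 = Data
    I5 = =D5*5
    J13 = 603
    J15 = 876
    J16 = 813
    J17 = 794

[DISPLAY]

      ┏━━━━━━━━━━━━━━━━━━━━━━━━━━━━━━━┓  
      ┃ CalendarWidget                ┃  
━━━━━━━━━━━━━━━━━━┓───────────────────┨  
heet              ┃ember 2028         ┃  
──────────────────┨Fr Sa Su           ┃  
                  ┃ 1  2  3           ┃  
       B       C  ┃ 8  9* 10          ┃  
------------------┃15* 16 17          ┃  
 [0]       0      ┃22 23 24           ┃  
   0       0      ┃ 29 30 31          ┃  
   0       0      ┃                   ┃  
   0       0     1┃                   ┃  
2.59       0      ┃                   ┃  
   0       0      ┃                   ┃  
   0Note          ┃                   ┃  
   0       0      ┃                   ┃  
   0       0     3┃                   ┃  
━━━━━━━━━━━━━━━━━━┛                   ┃  
      ┗━━━━━━━━━━━━━━━━━━━━━━━━━━━━━━━┛  


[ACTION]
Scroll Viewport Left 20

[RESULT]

                          ┏━━━━━━━━━━━━━━
                          ┃ CalendarWidge
           ┏━━━━━━━━━━━━━━━━━━━━━━━━━━┓──
           ┃ Spreadsheet              ┃em
           ┠──────────────────────────┨Fr
           ┃A1:                       ┃ 1
           ┃       A       B       C  ┃ 8
           ┃--------------------------┃15
           ┃  1      [0]       0      ┃22
           ┃  2        0       0      ┃ 2
           ┃  3        0       0      ┃  
           ┃  4        0       0     1┃  
           ┃  5    -2.59       0      ┃  
           ┃  6        0       0      ┃  
           ┃  7        0Note          ┃  
           ┃  8        0       0      ┃  
           ┃  9        0       0     3┃  
           ┗━━━━━━━━━━━━━━━━━━━━━━━━━━┛  
                          ┗━━━━━━━━━━━━━━


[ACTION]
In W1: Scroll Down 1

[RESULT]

                          ┏━━━━━━━━━━━━━━
                          ┃ CalendarWidge
           ┏━━━━━━━━━━━━━━━━━━━━━━━━━━┓──
           ┃ Spreadsheet              ┃em
           ┠──────────────────────────┨Fr
           ┃A1:                       ┃ 1
           ┃       A       B       C  ┃ 8
           ┃--------------------------┃15
           ┃  2        0       0      ┃22
           ┃  3        0       0      ┃ 2
           ┃  4        0       0     1┃  
           ┃  5    -2.59       0      ┃  
           ┃  6        0       0      ┃  
           ┃  7        0Note          ┃  
           ┃  8        0       0      ┃  
           ┃  9        0       0     3┃  
           ┃ 10        0       0      ┃  
           ┗━━━━━━━━━━━━━━━━━━━━━━━━━━┛  
                          ┗━━━━━━━━━━━━━━


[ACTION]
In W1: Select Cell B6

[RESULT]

                          ┏━━━━━━━━━━━━━━
                          ┃ CalendarWidge
           ┏━━━━━━━━━━━━━━━━━━━━━━━━━━┓──
           ┃ Spreadsheet              ┃em
           ┠──────────────────────────┨Fr
           ┃B6:                       ┃ 1
           ┃       A       B       C  ┃ 8
           ┃--------------------------┃15
           ┃  2        0       0      ┃22
           ┃  3        0       0      ┃ 2
           ┃  4        0       0     1┃  
           ┃  5    -2.59       0      ┃  
           ┃  6        0     [0]      ┃  
           ┃  7        0Note          ┃  
           ┃  8        0       0      ┃  
           ┃  9        0       0     3┃  
           ┃ 10        0       0      ┃  
           ┗━━━━━━━━━━━━━━━━━━━━━━━━━━┛  
                          ┗━━━━━━━━━━━━━━


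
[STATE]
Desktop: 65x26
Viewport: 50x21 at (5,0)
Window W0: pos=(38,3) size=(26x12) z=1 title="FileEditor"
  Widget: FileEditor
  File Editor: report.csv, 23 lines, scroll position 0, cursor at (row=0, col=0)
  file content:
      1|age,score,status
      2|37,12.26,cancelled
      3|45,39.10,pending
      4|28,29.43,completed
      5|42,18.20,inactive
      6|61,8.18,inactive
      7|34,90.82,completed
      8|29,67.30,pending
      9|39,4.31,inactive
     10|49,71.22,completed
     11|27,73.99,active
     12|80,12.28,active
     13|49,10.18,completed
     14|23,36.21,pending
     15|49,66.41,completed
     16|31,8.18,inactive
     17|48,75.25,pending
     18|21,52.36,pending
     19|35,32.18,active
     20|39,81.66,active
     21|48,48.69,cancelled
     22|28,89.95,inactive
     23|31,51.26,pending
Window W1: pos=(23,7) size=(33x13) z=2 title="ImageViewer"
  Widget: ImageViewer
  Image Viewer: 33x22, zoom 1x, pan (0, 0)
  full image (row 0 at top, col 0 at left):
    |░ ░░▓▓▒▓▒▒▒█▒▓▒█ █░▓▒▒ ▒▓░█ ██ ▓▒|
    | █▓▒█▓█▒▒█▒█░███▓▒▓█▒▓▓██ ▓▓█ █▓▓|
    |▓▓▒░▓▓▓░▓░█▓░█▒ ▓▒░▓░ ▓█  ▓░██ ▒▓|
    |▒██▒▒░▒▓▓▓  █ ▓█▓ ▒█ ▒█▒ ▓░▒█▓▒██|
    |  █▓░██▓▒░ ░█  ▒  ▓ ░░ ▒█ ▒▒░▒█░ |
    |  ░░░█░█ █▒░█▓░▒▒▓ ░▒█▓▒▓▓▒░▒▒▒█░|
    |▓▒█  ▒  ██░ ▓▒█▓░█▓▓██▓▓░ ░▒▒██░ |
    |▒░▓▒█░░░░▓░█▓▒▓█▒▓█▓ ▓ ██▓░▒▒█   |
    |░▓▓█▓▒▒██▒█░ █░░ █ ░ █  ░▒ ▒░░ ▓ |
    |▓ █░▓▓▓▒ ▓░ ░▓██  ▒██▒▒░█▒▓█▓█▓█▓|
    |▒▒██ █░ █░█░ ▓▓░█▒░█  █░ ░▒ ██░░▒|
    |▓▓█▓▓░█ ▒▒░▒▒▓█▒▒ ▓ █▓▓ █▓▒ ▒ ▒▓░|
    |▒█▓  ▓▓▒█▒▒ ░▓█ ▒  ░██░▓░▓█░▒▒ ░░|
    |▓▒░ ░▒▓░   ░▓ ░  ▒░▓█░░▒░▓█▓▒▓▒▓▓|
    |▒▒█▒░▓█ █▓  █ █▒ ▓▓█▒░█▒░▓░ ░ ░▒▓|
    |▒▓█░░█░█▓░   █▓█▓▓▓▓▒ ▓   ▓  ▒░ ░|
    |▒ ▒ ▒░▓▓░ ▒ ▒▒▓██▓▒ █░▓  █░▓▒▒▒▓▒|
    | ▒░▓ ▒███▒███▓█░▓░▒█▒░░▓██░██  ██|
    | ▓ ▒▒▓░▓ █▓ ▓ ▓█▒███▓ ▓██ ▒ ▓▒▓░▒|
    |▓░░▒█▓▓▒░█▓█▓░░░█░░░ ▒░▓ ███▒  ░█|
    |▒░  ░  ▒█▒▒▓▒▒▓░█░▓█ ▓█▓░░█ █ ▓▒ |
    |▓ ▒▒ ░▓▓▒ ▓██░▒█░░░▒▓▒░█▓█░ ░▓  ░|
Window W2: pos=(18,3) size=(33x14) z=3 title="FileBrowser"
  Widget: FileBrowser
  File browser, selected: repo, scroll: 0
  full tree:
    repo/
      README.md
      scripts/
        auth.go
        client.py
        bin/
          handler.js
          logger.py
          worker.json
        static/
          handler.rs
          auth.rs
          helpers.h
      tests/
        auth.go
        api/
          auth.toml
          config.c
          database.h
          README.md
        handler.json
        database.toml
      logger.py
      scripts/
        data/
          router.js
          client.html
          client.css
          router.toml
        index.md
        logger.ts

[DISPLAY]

                                                  
                                                  
                                                  
             ┏━━━━━━━━━━━━━━━━━━━━━━━━━━━━━━━┓━━━━
             ┃ FileBrowser                   ┃    
             ┠───────────────────────────────┨────
             ┃> [-] repo/                    ┃atus
             ┃    README.md                  ┃━━━━
             ┃    [+] scripts/               ┃    
             ┃    [+] tests/                 ┃────
             ┃    logger.py                  ┃ ██ 
             ┃    [+] scripts/               ┃▓█ █
             ┃                               ┃░██ 
             ┃                               ┃▒█▓▒
             ┃                               ┃▒░▒█
             ┃                               ┃░▒▒▒
             ┗━━━━━━━━━━━━━━━━━━━━━━━━━━━━━━━┛▒▒██
                  ┃▒░▓▒█░░░░▓░█▓▒▓█▒▓█▓ ▓ ██▓░▒▒█ 
                  ┃░▓▓█▓▒▒██▒█░ █░░ █ ░ █  ░▒ ▒░░ 
                  ┗━━━━━━━━━━━━━━━━━━━━━━━━━━━━━━━
                                                  


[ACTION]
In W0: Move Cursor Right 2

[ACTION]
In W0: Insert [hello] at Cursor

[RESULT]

                                                  
                                                  
                                                  
             ┏━━━━━━━━━━━━━━━━━━━━━━━━━━━━━━━┓━━━━
             ┃ FileBrowser                   ┃    
             ┠───────────────────────────────┨────
             ┃> [-] repo/                    ┃re,s
             ┃    README.md                  ┃━━━━
             ┃    [+] scripts/               ┃    
             ┃    [+] tests/                 ┃────
             ┃    logger.py                  ┃ ██ 
             ┃    [+] scripts/               ┃▓█ █
             ┃                               ┃░██ 
             ┃                               ┃▒█▓▒
             ┃                               ┃▒░▒█
             ┃                               ┃░▒▒▒
             ┗━━━━━━━━━━━━━━━━━━━━━━━━━━━━━━━┛▒▒██
                  ┃▒░▓▒█░░░░▓░█▓▒▓█▒▓█▓ ▓ ██▓░▒▒█ 
                  ┃░▓▓█▓▒▒██▒█░ █░░ █ ░ █  ░▒ ▒░░ 
                  ┗━━━━━━━━━━━━━━━━━━━━━━━━━━━━━━━
                                                  


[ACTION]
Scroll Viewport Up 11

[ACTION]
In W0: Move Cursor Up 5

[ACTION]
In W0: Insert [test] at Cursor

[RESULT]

                                                  
                                                  
                                                  
             ┏━━━━━━━━━━━━━━━━━━━━━━━━━━━━━━━┓━━━━
             ┃ FileBrowser                   ┃    
             ┠───────────────────────────────┨────
             ┃> [-] repo/                    ┃,sco
             ┃    README.md                  ┃━━━━
             ┃    [+] scripts/               ┃    
             ┃    [+] tests/                 ┃────
             ┃    logger.py                  ┃ ██ 
             ┃    [+] scripts/               ┃▓█ █
             ┃                               ┃░██ 
             ┃                               ┃▒█▓▒
             ┃                               ┃▒░▒█
             ┃                               ┃░▒▒▒
             ┗━━━━━━━━━━━━━━━━━━━━━━━━━━━━━━━┛▒▒██
                  ┃▒░▓▒█░░░░▓░█▓▒▓█▒▓█▓ ▓ ██▓░▒▒█ 
                  ┃░▓▓█▓▒▒██▒█░ █░░ █ ░ █  ░▒ ▒░░ 
                  ┗━━━━━━━━━━━━━━━━━━━━━━━━━━━━━━━
                                                  


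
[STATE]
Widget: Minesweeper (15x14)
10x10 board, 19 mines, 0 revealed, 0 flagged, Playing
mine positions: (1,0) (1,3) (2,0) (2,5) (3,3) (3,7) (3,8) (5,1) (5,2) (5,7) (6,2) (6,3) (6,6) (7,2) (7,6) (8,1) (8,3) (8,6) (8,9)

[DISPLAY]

■■■■■■■■■■     
■■■■■■■■■■     
■■■■■■■■■■     
■■■■■■■■■■     
■■■■■■■■■■     
■■■■■■■■■■     
■■■■■■■■■■     
■■■■■■■■■■     
■■■■■■■■■■     
■■■■■■■■■■     
               
               
               
               


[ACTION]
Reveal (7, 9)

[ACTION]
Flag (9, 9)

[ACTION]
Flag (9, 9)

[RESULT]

■■■■■■■■■■     
■■■■■■■■■■     
■■■■■■■■■■     
■■■■■■■■■■     
■■■■■■■■■■     
■■■■■■■■■■     
■■■■■■■■■■     
■■■■■■■■■1     
■■■■■■■■■■     
■■■■■■■■■■     
               
               
               
               


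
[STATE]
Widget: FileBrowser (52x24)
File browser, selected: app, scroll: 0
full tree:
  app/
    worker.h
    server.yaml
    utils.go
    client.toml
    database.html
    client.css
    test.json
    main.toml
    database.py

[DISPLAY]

> [-] app/                                          
    worker.h                                        
    server.yaml                                     
    utils.go                                        
    client.toml                                     
    database.html                                   
    client.css                                      
    test.json                                       
    main.toml                                       
    database.py                                     
                                                    
                                                    
                                                    
                                                    
                                                    
                                                    
                                                    
                                                    
                                                    
                                                    
                                                    
                                                    
                                                    
                                                    


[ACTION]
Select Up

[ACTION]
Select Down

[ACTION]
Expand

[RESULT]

  [-] app/                                          
  > worker.h                                        
    server.yaml                                     
    utils.go                                        
    client.toml                                     
    database.html                                   
    client.css                                      
    test.json                                       
    main.toml                                       
    database.py                                     
                                                    
                                                    
                                                    
                                                    
                                                    
                                                    
                                                    
                                                    
                                                    
                                                    
                                                    
                                                    
                                                    
                                                    


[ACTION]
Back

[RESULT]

> [+] app/                                          
                                                    
                                                    
                                                    
                                                    
                                                    
                                                    
                                                    
                                                    
                                                    
                                                    
                                                    
                                                    
                                                    
                                                    
                                                    
                                                    
                                                    
                                                    
                                                    
                                                    
                                                    
                                                    
                                                    


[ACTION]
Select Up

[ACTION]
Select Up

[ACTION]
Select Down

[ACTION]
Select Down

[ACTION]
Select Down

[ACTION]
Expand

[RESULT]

> [-] app/                                          
    worker.h                                        
    server.yaml                                     
    utils.go                                        
    client.toml                                     
    database.html                                   
    client.css                                      
    test.json                                       
    main.toml                                       
    database.py                                     
                                                    
                                                    
                                                    
                                                    
                                                    
                                                    
                                                    
                                                    
                                                    
                                                    
                                                    
                                                    
                                                    
                                                    


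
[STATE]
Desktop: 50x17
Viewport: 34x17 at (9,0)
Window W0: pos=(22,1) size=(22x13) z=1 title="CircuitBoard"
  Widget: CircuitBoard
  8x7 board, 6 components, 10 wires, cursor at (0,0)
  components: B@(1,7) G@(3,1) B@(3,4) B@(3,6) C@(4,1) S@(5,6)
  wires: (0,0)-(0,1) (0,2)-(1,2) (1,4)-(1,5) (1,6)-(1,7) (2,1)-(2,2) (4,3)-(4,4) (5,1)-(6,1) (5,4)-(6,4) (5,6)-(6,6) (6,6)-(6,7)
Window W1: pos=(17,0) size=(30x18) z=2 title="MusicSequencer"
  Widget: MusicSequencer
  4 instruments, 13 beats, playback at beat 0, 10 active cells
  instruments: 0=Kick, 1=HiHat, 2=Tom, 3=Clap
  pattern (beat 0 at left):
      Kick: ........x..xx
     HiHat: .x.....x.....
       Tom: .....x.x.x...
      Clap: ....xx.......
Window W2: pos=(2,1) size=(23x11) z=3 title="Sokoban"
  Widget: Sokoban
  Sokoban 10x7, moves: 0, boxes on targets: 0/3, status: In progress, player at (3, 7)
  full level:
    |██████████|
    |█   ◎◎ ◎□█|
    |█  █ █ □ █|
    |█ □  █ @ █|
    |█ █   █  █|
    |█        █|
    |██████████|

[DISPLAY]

        ┏━━━━━━━━━━━━━━━━━━━━━━━━━
━━━━━━━━━━━━━━━┓equencer          
an             ┃──────────────────
───────────────┨123456789012      
████           ┃·······█··██      
 ◎□█           ┃█·····█·····      
 □ █           ┃····█·█·█···      
 @ █           ┃···██·······      
█  █           ┃                  
   █           ┃                  
████           ┃                  
━━━━━━━━━━━━━━━┛                  
        ┃                         
        ┃                         
        ┃                         
        ┃                         
        ┃                         


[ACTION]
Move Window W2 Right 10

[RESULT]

        ┏━━━━━━━━━━━━━━━━━━━━━━━━━
   ┏━━━━━━━━━━━━━━━━━━━━━┓        
   ┃ Sokoban             ┃────────
   ┠─────────────────────┨12      
   ┃██████████           ┃██      
   ┃█   ◎◎ ◎□█           ┃··      
   ┃█  █ █ □ █           ┃··      
   ┃█ □  █ @ █           ┃··      
   ┃█ █   █  █           ┃        
   ┃█        █           ┃        
   ┃██████████           ┃        
   ┗━━━━━━━━━━━━━━━━━━━━━┛        
        ┃                         
        ┃                         
        ┃                         
        ┃                         
        ┃                         


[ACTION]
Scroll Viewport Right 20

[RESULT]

 ┏━━━━━━━━━━━━━━━━━━━━━━━━━━━━┓   
━━━━━━━━━━━━━━━━━━┓           ┃   
koban             ┃───────────┨   
──────────────────┨12         ┃   
███████           ┃██         ┃   
 ◎◎ ◎□█           ┃··         ┃   
█ █ □ █           ┃··         ┃   
  █ @ █           ┃··         ┃   
   █  █           ┃           ┃   
      █           ┃           ┃   
███████           ┃           ┃   
━━━━━━━━━━━━━━━━━━┛           ┃   
 ┃                            ┃   
 ┃                            ┃   
 ┃                            ┃   
 ┃                            ┃   
 ┃                            ┃   


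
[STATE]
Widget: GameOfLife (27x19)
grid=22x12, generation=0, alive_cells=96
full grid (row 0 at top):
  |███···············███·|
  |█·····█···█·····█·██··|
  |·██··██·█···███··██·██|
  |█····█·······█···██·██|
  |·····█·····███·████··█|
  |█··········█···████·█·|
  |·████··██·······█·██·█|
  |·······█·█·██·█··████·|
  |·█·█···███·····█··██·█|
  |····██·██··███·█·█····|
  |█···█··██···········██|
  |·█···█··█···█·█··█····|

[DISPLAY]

Gen: 0                     
███···············███·     
█·····█···█·····█·██··     
·██··██·█···███··██·██     
█····█·······█···██·██     
·····█·····███·████··█     
█··········█···████·█·     
·████··██·······█·██·█     
·······█·█·██·█··████·     
·█·█···███·····█··██·█     
····██·██··███·█·█····     
█···█··██···········██     
·█···█··█···█·█··█····     
                           
                           
                           
                           
                           
                           


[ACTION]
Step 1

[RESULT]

Gen: 1                     
██···············██·█·     
█····███·····█·······█     
██···███····███·█····█     
·█··██·····█···█······     
···········█·█·█·····█     
·████······█··█·····██     
·███···██·███········█     
·█··█·█··██····██····█     
····█····█·····█······     
···███······█·█·█·██·█     
····█····█·█··█·█·····     
·······██·············     
                           
                           
                           
                           
                           
                           


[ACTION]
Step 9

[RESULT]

Gen: 10                    
····█·················     
····██················     
█·····················     
·████··█·······██·····     
·██·····█······██·····     
·····█████············     
····███··█············     
·····██···█···········     
······█···██··········     
······················     
······················     
······················     
                           
                           
                           
                           
                           
                           


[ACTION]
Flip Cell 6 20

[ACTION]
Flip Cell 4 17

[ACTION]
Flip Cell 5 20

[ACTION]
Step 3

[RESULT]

Gen: 13                    
····██················     
···█··█···············     
·█·█·██···············     
·█···██···············     
··█··█··········█·····     
··█·············█·····     
·······███············     
···█··██··█···········     
·····███··············     
······················     
······················     
······················     
                           
                           
                           
                           
                           
                           


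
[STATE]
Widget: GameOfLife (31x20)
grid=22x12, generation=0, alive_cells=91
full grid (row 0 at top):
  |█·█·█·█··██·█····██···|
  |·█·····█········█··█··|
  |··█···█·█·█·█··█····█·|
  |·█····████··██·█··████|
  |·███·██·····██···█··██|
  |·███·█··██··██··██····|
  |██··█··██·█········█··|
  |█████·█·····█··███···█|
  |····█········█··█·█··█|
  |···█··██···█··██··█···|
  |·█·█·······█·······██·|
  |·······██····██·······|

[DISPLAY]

Gen: 0                         
█·█·█·█··██·█····██···         
·█·····█········█··█··         
··█···█·█·█·█··█····█·         
·█····████··██·█··████         
·███·██·····██···█··██         
·███·█··██··██··██····         
██··█··██·█········█··         
█████·█·····█··███···█         
····█········█··█·█··█         
···█··██···█··██··█···         
·█·█·······█·······██·         
·······██····██·······         
                               
                               
                               
                               
                               
                               
                               


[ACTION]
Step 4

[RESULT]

Gen: 4                         
·············██·······         
██····█······██·······         
······················         
█···█·················         
█·····█·██··██····██··         
····█······█·██·····█·         
···█·····█·█·█··████··         
·█·██······█·█·█·███··         
█·······█·██·██·████··         
·····███···█···█·█····         
·█·█··········██··██··         
··█···················         
                               
                               
                               
                               
                               
                               
                               


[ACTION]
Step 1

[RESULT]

Gen: 5                         
·············██·······         
·············██·······         
██····················         
······················         
·····█······███····█··         
········██·█··█·····█·         
··██·······█·█·██···█·         
··███····█·█·█·█····█·         
····████··██·█·····█··         
······██··████········         
··█···█·······███·█···         
··█···················         
                               
                               
                               
                               
                               
                               
                               


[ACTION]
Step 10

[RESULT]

Gen: 15                        
······················         
·············█········         
·············█········         
······················         
···················██·         
···················█·█         
·········█···········█         
·········██·········██         
··········██··········         
·········████·········         
···········█··█·█·····         
···············██·····         
                               
                               
                               
                               
                               
                               
                               


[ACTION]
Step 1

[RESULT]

Gen: 16                        
······················         
······················         
······················         
······················         
···················██·         
···················█·█         
·········██··········█         
·········█·█········██         
············█·········         
·········█··█·········         
···········██···█·····         
···············██·····         
                               
                               
                               
                               
                               
                               
                               


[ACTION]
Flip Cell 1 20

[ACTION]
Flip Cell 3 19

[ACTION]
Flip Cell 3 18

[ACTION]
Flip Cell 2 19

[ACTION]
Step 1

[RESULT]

Gen: 17                        
······················         
······················         
··················███·         
··················█···         
······················         
···················█·█         
·········██··········█         
·········█·█········██         
··········███·········         
············██········         
···········██··██·····         
···············██·····         
                               
                               
                               
                               
                               
                               
                               


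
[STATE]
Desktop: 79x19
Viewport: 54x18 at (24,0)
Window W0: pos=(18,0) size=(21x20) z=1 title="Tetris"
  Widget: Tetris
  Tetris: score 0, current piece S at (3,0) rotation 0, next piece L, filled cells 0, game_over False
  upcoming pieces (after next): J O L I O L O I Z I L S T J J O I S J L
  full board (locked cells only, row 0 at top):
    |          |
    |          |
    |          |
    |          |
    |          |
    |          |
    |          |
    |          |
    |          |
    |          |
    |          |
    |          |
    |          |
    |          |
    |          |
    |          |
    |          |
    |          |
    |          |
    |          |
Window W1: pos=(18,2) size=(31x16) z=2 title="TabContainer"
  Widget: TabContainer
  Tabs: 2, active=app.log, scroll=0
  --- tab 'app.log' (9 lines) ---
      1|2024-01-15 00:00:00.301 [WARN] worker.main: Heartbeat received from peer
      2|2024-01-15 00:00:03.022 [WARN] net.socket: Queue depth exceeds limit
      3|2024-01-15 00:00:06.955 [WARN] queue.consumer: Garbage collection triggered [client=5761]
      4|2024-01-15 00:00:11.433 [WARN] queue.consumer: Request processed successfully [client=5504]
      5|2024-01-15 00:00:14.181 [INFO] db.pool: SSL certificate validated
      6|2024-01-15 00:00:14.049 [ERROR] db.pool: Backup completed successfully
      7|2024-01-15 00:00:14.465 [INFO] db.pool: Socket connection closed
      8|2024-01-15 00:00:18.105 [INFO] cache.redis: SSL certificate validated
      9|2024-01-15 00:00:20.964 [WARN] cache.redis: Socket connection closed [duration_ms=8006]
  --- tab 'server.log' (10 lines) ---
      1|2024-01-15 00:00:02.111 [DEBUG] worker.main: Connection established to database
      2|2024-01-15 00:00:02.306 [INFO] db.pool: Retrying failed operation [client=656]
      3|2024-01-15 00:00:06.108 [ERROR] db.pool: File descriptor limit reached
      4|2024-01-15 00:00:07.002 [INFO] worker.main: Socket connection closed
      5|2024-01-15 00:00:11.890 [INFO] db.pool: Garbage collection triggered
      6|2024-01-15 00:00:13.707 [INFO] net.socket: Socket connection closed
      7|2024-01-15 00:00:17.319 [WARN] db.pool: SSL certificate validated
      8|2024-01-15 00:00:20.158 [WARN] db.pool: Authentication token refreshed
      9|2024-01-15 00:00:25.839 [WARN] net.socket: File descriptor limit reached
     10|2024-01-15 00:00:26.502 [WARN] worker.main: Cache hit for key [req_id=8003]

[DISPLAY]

━━━━━━━━━━━━━━┓                                       
is            ┃                                       
━━━━━━━━━━━━━━━━━━━━━━━━┓                             
ontainer                ┃                             
────────────────────────┨                             
log]│ server.log        ┃                             
────────────────────────┃                             
01-15 00:00:00.301 [WARN┃                             
01-15 00:00:03.022 [WARN┃                             
01-15 00:00:06.955 [WARN┃                             
01-15 00:00:11.433 [WARN┃                             
01-15 00:00:14.181 [INFO┃                             
01-15 00:00:14.049 [ERRO┃                             
01-15 00:00:14.465 [INFO┃                             
01-15 00:00:18.105 [INFO┃                             
01-15 00:00:20.964 [WARN┃                             
                        ┃                             
━━━━━━━━━━━━━━━━━━━━━━━━┛                             


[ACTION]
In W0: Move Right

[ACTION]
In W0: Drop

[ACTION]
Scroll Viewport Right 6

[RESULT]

━━━━━━━━━━━━━┓                                        
s            ┃                                        
━━━━━━━━━━━━━━━━━━━━━━━┓                              
ntainer                ┃                              
───────────────────────┨                              
og]│ server.log        ┃                              
───────────────────────┃                              
1-15 00:00:00.301 [WARN┃                              
1-15 00:00:03.022 [WARN┃                              
1-15 00:00:06.955 [WARN┃                              
1-15 00:00:11.433 [WARN┃                              
1-15 00:00:14.181 [INFO┃                              
1-15 00:00:14.049 [ERRO┃                              
1-15 00:00:14.465 [INFO┃                              
1-15 00:00:18.105 [INFO┃                              
1-15 00:00:20.964 [WARN┃                              
                       ┃                              
━━━━━━━━━━━━━━━━━━━━━━━┛                              


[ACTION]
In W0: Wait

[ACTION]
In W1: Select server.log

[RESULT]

━━━━━━━━━━━━━┓                                        
s            ┃                                        
━━━━━━━━━━━━━━━━━━━━━━━┓                              
ntainer                ┃                              
───────────────────────┨                              
og │[server.log]       ┃                              
───────────────────────┃                              
1-15 00:00:02.111 [DEBU┃                              
1-15 00:00:02.306 [INFO┃                              
1-15 00:00:06.108 [ERRO┃                              
1-15 00:00:07.002 [INFO┃                              
1-15 00:00:11.890 [INFO┃                              
1-15 00:00:13.707 [INFO┃                              
1-15 00:00:17.319 [WARN┃                              
1-15 00:00:20.158 [WARN┃                              
1-15 00:00:25.839 [WARN┃                              
1-15 00:00:26.502 [WARN┃                              
━━━━━━━━━━━━━━━━━━━━━━━┛                              
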